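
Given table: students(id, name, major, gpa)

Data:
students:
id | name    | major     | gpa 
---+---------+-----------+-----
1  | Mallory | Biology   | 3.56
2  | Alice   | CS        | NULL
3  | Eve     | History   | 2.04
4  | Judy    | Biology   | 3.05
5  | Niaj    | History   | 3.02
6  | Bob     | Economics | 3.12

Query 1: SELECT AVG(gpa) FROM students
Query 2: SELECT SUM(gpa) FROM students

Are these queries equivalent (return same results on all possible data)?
No, not equivalent

Query 1 returns: [(2.9579999999999997,)]
Query 2 returns: [(14.79,)]

Reason: AVG vs SUM give different aggregate values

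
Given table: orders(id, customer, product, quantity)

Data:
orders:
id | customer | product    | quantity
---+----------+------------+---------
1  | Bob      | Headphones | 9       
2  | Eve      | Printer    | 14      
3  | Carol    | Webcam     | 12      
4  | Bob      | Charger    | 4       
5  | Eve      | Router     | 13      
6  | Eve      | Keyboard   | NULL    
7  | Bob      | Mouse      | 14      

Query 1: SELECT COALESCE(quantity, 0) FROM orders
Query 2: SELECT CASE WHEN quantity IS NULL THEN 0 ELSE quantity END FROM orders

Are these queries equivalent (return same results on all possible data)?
Yes, equivalent

Both queries return: [(0,), (4,), (9,), (12,), (13,), (14,), (14,)]

Reason: COALESCE vs CASE for NULL handling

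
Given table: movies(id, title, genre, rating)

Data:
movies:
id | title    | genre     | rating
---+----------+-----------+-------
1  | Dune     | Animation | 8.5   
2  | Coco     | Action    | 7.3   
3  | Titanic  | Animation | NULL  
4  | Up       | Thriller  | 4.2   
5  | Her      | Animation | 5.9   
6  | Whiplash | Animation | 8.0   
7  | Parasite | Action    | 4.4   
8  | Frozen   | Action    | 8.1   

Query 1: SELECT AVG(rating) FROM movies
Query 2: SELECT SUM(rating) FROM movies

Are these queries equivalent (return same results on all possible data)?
No, not equivalent

Query 1 returns: [(6.628571428571428,)]
Query 2 returns: [(46.4,)]

Reason: AVG vs SUM give different aggregate values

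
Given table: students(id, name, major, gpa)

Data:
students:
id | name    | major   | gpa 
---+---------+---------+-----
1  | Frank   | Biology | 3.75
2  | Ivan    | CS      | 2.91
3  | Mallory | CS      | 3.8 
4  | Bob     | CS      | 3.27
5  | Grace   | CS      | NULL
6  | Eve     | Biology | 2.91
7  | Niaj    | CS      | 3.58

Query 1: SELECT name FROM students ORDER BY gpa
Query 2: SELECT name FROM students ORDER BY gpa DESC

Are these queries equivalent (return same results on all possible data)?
No, not equivalent

Query 1 returns: [('Grace',), ('Ivan',), ('Eve',), ('Bob',), ('Niaj',), ('Frank',), ('Mallory',)]
Query 2 returns: [('Mallory',), ('Frank',), ('Niaj',), ('Bob',), ('Ivan',), ('Eve',), ('Grace',)]

Reason: ASC vs DESC gives opposite ordering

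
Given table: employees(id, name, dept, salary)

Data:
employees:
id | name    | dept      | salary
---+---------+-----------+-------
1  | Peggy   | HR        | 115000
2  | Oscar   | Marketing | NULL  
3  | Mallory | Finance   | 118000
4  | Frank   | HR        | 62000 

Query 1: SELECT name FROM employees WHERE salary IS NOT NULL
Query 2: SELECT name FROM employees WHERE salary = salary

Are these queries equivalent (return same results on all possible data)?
Yes, equivalent

Both queries return: [('Frank',), ('Mallory',), ('Peggy',)]

Reason: IS NOT NULL vs self-equality (both exclude NULLs)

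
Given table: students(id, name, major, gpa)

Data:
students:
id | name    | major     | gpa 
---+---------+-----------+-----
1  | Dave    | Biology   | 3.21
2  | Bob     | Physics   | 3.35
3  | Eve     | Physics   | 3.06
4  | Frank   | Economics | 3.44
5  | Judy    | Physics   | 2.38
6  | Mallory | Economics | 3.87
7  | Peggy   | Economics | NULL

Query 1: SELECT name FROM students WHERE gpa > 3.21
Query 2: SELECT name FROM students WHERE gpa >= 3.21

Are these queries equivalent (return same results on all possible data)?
No, not equivalent

Query 1 returns: [('Bob',), ('Frank',), ('Mallory',)]
Query 2 returns: [('Dave',), ('Bob',), ('Frank',), ('Mallory',)]

Reason: > vs >= gives different results when gpa = 3.21 exists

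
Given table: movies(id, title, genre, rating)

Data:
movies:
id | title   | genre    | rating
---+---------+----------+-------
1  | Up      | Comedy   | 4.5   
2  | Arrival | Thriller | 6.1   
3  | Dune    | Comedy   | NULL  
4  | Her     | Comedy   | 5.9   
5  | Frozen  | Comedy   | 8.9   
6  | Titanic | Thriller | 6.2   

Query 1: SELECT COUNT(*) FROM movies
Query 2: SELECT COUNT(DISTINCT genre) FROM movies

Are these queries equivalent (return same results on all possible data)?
No, not equivalent

Query 1 returns: [(6,)]
Query 2 returns: [(2,)]

Reason: COUNT(*) counts rows, COUNT(DISTINCT genre) counts unique genres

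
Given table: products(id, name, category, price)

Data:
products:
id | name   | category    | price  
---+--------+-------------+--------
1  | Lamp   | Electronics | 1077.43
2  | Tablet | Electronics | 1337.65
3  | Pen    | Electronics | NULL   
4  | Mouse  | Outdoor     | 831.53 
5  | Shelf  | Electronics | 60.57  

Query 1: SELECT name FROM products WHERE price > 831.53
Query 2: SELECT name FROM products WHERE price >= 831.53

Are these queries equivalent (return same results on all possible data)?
No, not equivalent

Query 1 returns: [('Lamp',), ('Tablet',)]
Query 2 returns: [('Lamp',), ('Tablet',), ('Mouse',)]

Reason: > vs >= gives different results when price = 831.53 exists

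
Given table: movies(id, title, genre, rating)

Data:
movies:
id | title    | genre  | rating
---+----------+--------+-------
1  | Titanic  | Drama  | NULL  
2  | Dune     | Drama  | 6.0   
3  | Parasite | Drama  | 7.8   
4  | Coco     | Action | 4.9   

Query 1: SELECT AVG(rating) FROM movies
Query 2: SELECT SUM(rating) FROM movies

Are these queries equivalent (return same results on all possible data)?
No, not equivalent

Query 1 returns: [(6.233333333333333,)]
Query 2 returns: [(18.7,)]

Reason: AVG vs SUM give different aggregate values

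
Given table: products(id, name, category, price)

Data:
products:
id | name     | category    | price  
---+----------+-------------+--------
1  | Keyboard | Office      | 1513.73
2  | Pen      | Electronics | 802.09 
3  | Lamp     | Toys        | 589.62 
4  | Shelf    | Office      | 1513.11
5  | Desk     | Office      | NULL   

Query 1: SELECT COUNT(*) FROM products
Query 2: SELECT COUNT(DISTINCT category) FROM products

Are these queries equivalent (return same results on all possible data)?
No, not equivalent

Query 1 returns: [(5,)]
Query 2 returns: [(3,)]

Reason: COUNT(*) counts rows, COUNT(DISTINCT category) counts unique categorys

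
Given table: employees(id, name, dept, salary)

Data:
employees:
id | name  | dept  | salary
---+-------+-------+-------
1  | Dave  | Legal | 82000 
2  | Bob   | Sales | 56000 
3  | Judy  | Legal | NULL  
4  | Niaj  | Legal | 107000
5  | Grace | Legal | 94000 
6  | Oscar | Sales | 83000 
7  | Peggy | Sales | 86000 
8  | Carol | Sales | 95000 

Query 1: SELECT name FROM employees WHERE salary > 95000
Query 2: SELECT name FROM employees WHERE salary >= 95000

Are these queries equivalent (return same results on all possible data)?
No, not equivalent

Query 1 returns: [('Niaj',)]
Query 2 returns: [('Niaj',), ('Carol',)]

Reason: > vs >= gives different results when salary = 95000 exists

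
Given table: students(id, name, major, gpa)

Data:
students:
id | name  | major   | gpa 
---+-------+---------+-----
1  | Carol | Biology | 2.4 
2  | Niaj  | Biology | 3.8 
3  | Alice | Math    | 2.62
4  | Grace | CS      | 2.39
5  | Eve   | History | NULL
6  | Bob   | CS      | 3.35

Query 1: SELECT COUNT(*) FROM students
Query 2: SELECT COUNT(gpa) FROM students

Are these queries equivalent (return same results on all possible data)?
No, not equivalent

Query 1 returns: [(6,)]
Query 2 returns: [(5,)]

Reason: COUNT(*) includes NULLs, COUNT(column) excludes them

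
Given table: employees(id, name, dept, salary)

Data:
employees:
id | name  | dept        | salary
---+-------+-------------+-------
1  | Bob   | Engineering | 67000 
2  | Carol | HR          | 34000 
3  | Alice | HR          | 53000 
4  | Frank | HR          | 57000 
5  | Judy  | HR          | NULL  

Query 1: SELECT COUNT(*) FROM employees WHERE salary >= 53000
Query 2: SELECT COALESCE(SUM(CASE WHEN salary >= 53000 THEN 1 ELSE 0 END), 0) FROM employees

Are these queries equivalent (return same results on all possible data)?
Yes, equivalent

Both queries return: [(3,)]

Reason: COUNT with WHERE vs conditional SUM (COALESCE handles empty-table NULL)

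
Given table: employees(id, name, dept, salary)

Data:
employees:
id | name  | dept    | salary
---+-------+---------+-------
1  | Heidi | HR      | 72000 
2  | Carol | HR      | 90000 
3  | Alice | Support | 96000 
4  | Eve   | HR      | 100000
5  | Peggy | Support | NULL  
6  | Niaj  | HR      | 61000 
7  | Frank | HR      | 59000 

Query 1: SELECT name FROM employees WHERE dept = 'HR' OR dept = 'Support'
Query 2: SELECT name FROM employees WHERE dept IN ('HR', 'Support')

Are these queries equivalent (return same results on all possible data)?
Yes, equivalent

Both queries return: [('Alice',), ('Carol',), ('Eve',), ('Frank',), ('Heidi',), ('Niaj',), ('Peggy',)]

Reason: OR vs IN are equivalent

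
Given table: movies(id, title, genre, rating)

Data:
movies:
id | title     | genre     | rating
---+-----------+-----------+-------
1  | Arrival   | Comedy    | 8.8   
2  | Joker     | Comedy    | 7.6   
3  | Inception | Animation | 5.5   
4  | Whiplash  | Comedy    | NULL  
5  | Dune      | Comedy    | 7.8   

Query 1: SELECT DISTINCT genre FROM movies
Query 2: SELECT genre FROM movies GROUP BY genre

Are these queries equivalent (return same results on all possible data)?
Yes, equivalent

Both queries return: [('Animation',), ('Comedy',)]

Reason: Both get unique genres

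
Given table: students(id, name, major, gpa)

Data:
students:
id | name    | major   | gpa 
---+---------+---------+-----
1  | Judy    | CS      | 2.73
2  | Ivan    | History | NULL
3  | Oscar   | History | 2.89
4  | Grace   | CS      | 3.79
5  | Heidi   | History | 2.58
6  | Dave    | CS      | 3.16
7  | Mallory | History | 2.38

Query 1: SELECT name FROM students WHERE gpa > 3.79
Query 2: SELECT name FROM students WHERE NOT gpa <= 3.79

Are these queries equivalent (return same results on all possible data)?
Yes, equivalent

Both queries return: []

Reason: Both filter gpa > 3.79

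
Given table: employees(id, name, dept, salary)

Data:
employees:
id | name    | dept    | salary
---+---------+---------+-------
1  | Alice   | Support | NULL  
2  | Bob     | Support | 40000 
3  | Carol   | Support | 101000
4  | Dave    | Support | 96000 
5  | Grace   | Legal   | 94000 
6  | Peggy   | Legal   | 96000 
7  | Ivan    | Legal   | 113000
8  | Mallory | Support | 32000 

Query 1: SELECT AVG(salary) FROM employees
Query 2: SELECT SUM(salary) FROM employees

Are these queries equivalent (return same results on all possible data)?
No, not equivalent

Query 1 returns: [(81714.28571428571,)]
Query 2 returns: [(572000,)]

Reason: AVG vs SUM give different aggregate values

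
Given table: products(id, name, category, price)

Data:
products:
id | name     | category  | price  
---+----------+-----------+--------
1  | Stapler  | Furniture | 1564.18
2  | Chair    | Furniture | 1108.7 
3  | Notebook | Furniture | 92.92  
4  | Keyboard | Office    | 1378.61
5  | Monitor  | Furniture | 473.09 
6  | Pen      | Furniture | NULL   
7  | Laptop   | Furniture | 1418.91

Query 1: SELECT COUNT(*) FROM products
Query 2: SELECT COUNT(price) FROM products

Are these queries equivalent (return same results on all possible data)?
No, not equivalent

Query 1 returns: [(7,)]
Query 2 returns: [(6,)]

Reason: COUNT(*) includes NULLs, COUNT(column) excludes them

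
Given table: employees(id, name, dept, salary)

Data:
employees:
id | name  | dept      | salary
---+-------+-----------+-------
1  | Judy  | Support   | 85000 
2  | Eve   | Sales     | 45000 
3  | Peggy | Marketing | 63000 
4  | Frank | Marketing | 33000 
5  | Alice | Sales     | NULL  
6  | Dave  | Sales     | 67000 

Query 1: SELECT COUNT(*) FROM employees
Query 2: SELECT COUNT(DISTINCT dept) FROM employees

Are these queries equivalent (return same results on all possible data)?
No, not equivalent

Query 1 returns: [(6,)]
Query 2 returns: [(3,)]

Reason: COUNT(*) counts rows, COUNT(DISTINCT dept) counts unique depts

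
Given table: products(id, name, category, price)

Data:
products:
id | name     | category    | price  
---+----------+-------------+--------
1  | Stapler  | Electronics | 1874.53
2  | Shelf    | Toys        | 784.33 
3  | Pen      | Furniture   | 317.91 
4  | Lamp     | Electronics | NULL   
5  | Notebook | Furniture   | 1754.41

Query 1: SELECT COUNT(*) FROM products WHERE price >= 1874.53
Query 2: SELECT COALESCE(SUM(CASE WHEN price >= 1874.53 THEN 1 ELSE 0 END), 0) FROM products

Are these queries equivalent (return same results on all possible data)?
Yes, equivalent

Both queries return: [(1,)]

Reason: COUNT with WHERE vs conditional SUM (COALESCE handles empty-table NULL)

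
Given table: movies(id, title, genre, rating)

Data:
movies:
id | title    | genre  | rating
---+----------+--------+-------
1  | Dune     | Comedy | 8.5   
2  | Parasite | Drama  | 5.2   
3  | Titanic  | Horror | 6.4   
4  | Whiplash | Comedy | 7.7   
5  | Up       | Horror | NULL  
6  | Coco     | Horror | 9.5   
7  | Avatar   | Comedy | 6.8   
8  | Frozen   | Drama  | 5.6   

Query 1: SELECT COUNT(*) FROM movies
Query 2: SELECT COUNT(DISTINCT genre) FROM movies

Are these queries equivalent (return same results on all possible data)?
No, not equivalent

Query 1 returns: [(8,)]
Query 2 returns: [(3,)]

Reason: COUNT(*) counts rows, COUNT(DISTINCT genre) counts unique genres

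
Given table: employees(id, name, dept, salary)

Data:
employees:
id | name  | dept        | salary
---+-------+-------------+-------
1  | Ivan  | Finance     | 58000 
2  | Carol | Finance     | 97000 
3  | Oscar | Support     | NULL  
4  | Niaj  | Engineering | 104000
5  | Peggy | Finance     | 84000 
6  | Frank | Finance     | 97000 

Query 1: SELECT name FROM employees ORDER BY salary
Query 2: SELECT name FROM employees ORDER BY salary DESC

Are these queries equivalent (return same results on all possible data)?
No, not equivalent

Query 1 returns: [('Oscar',), ('Ivan',), ('Peggy',), ('Carol',), ('Frank',), ('Niaj',)]
Query 2 returns: [('Niaj',), ('Carol',), ('Frank',), ('Peggy',), ('Ivan',), ('Oscar',)]

Reason: ASC vs DESC gives opposite ordering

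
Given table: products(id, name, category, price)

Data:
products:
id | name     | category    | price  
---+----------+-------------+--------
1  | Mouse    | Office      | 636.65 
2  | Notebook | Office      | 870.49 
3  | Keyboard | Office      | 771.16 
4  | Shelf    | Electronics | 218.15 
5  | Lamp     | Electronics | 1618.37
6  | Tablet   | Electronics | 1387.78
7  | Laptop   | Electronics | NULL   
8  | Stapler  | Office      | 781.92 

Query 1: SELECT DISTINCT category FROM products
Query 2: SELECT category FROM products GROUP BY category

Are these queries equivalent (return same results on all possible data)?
Yes, equivalent

Both queries return: [('Electronics',), ('Office',)]

Reason: Both get unique categorys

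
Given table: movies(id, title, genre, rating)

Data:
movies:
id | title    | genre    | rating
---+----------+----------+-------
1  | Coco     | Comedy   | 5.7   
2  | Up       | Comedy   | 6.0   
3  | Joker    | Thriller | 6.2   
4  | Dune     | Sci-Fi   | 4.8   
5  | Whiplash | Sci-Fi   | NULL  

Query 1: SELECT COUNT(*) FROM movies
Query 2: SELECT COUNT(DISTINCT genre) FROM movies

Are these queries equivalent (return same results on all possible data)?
No, not equivalent

Query 1 returns: [(5,)]
Query 2 returns: [(3,)]

Reason: COUNT(*) counts rows, COUNT(DISTINCT genre) counts unique genres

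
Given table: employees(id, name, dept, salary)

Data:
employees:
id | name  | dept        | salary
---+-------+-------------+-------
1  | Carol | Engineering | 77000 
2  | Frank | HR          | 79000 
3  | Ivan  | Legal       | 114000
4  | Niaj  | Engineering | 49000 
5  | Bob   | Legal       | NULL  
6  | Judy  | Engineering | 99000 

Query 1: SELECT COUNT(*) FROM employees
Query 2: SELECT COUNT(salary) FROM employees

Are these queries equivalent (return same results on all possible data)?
No, not equivalent

Query 1 returns: [(6,)]
Query 2 returns: [(5,)]

Reason: COUNT(*) includes NULLs, COUNT(column) excludes them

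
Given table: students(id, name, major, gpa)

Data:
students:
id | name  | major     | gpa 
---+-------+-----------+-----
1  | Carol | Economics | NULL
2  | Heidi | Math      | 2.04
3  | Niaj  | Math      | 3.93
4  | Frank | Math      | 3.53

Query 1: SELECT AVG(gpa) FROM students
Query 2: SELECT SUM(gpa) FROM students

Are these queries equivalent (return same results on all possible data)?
No, not equivalent

Query 1 returns: [(3.1666666666666665,)]
Query 2 returns: [(9.5,)]

Reason: AVG vs SUM give different aggregate values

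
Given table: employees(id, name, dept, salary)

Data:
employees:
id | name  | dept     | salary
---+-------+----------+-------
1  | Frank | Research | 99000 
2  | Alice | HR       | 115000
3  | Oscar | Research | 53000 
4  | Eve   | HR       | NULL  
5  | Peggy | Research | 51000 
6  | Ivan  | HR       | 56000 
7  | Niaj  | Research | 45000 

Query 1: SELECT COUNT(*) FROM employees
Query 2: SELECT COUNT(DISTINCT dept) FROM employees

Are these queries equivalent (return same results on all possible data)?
No, not equivalent

Query 1 returns: [(7,)]
Query 2 returns: [(2,)]

Reason: COUNT(*) counts rows, COUNT(DISTINCT dept) counts unique depts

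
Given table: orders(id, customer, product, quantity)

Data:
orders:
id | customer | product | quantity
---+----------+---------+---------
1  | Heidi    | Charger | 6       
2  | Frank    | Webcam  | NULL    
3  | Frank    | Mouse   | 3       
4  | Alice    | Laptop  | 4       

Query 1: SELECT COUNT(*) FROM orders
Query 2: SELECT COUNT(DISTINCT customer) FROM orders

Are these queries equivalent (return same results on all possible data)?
No, not equivalent

Query 1 returns: [(4,)]
Query 2 returns: [(3,)]

Reason: COUNT(*) counts rows, COUNT(DISTINCT customer) counts unique customers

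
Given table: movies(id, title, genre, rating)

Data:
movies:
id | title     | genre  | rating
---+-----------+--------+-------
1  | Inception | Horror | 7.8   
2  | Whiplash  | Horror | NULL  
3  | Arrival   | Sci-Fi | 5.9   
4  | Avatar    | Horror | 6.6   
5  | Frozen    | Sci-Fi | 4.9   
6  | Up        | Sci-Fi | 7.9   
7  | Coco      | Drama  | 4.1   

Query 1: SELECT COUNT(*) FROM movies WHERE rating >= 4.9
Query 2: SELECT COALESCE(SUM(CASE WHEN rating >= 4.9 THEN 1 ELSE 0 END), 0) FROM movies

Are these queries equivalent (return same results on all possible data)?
Yes, equivalent

Both queries return: [(5,)]

Reason: COUNT with WHERE vs conditional SUM (COALESCE handles empty-table NULL)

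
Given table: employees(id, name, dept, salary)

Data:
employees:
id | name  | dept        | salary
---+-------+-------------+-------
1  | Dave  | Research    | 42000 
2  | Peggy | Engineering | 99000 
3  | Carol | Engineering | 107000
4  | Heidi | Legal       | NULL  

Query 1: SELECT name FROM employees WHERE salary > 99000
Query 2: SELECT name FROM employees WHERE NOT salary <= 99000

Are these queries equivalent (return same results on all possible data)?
Yes, equivalent

Both queries return: [('Carol',)]

Reason: Both filter salary > 99000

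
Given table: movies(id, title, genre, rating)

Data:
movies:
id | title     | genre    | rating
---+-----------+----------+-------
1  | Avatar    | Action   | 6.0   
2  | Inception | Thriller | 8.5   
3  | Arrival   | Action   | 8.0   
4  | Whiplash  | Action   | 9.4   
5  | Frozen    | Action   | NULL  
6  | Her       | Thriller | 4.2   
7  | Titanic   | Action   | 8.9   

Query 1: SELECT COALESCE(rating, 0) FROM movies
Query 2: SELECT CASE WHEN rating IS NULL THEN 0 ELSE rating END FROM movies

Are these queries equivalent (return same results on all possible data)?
Yes, equivalent

Both queries return: [(0,), (4.2,), (6.0,), (8.0,), (8.5,), (8.9,), (9.4,)]

Reason: COALESCE vs CASE for NULL handling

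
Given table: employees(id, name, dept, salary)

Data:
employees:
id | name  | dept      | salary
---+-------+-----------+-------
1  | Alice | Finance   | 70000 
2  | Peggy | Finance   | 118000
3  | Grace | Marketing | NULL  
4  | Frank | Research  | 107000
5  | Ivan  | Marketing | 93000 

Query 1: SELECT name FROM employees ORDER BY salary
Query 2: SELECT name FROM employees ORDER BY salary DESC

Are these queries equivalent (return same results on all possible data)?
No, not equivalent

Query 1 returns: [('Grace',), ('Alice',), ('Ivan',), ('Frank',), ('Peggy',)]
Query 2 returns: [('Peggy',), ('Frank',), ('Ivan',), ('Alice',), ('Grace',)]

Reason: ASC vs DESC gives opposite ordering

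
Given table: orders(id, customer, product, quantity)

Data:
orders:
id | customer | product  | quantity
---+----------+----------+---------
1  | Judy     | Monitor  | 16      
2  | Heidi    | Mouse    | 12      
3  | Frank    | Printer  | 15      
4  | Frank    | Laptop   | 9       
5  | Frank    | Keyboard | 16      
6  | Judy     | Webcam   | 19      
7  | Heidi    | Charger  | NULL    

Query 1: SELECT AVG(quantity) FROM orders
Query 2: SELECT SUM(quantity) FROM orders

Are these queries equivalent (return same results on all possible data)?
No, not equivalent

Query 1 returns: [(14.5,)]
Query 2 returns: [(87,)]

Reason: AVG vs SUM give different aggregate values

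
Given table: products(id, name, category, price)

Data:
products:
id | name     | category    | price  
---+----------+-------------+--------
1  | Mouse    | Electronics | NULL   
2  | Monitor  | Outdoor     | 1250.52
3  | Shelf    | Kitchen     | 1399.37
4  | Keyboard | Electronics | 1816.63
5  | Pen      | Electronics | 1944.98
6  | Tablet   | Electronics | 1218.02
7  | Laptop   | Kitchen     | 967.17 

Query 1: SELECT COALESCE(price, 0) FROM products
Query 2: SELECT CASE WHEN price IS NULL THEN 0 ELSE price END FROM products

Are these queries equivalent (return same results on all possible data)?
Yes, equivalent

Both queries return: [(0,), (967.17,), (1218.02,), (1250.52,), (1399.37,), (1816.63,), (1944.98,)]

Reason: COALESCE vs CASE for NULL handling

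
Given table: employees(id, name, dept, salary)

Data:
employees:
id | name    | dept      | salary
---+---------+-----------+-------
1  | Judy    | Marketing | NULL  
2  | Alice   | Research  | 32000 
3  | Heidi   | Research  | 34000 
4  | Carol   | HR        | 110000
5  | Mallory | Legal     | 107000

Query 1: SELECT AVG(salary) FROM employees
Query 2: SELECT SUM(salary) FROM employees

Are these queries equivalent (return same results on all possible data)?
No, not equivalent

Query 1 returns: [(70750.0,)]
Query 2 returns: [(283000,)]

Reason: AVG vs SUM give different aggregate values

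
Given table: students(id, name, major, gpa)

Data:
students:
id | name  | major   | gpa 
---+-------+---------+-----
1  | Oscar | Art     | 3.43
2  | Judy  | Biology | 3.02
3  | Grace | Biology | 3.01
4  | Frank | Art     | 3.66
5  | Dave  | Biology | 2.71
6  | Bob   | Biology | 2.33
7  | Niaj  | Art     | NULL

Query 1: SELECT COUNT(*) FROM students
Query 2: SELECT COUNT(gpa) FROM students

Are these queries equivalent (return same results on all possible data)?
No, not equivalent

Query 1 returns: [(7,)]
Query 2 returns: [(6,)]

Reason: COUNT(*) includes NULLs, COUNT(column) excludes them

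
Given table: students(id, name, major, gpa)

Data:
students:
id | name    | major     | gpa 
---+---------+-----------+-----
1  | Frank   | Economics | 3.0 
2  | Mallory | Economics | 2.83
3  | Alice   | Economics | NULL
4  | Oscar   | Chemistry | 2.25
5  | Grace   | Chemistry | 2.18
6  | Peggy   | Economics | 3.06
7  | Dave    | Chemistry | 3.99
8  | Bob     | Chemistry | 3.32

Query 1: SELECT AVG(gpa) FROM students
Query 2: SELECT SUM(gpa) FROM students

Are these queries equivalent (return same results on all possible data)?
No, not equivalent

Query 1 returns: [(2.947142857142857,)]
Query 2 returns: [(20.63,)]

Reason: AVG vs SUM give different aggregate values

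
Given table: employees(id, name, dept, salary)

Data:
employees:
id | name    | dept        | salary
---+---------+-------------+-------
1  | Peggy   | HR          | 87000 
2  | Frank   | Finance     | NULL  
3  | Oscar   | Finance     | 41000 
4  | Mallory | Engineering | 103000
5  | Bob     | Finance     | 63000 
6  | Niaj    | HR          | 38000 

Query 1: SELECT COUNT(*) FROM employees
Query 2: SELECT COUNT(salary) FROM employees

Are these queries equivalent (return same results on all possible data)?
No, not equivalent

Query 1 returns: [(6,)]
Query 2 returns: [(5,)]

Reason: COUNT(*) includes NULLs, COUNT(column) excludes them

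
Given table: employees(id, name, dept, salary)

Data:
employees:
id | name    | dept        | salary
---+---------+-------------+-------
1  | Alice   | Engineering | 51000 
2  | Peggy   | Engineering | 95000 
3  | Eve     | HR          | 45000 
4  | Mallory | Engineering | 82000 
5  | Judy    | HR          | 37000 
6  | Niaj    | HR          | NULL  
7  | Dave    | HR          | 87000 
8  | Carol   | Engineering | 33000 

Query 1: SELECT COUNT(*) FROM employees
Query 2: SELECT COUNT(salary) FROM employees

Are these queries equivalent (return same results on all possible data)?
No, not equivalent

Query 1 returns: [(8,)]
Query 2 returns: [(7,)]

Reason: COUNT(*) includes NULLs, COUNT(column) excludes them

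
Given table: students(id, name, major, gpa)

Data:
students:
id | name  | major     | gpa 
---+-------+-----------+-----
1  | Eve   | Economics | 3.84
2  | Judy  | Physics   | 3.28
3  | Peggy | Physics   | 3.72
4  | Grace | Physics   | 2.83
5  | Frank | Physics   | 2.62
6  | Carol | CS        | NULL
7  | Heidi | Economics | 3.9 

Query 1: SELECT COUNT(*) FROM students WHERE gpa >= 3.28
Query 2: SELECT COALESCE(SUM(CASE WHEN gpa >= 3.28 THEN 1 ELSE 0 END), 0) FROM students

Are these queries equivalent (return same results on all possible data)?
Yes, equivalent

Both queries return: [(4,)]

Reason: COUNT with WHERE vs conditional SUM (COALESCE handles empty-table NULL)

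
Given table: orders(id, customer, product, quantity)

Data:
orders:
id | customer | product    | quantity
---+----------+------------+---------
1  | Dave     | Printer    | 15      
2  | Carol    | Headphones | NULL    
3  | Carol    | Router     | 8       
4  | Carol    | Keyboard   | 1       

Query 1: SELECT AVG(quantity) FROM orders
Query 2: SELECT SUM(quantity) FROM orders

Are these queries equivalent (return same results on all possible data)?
No, not equivalent

Query 1 returns: [(8.0,)]
Query 2 returns: [(24,)]

Reason: AVG vs SUM give different aggregate values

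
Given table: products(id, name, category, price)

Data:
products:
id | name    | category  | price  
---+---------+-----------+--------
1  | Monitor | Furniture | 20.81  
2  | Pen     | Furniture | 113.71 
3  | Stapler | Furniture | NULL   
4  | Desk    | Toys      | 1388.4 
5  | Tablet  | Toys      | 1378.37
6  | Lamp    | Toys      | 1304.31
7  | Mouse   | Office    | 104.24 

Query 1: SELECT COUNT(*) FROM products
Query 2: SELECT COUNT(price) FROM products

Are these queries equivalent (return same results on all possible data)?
No, not equivalent

Query 1 returns: [(7,)]
Query 2 returns: [(6,)]

Reason: COUNT(*) includes NULLs, COUNT(column) excludes them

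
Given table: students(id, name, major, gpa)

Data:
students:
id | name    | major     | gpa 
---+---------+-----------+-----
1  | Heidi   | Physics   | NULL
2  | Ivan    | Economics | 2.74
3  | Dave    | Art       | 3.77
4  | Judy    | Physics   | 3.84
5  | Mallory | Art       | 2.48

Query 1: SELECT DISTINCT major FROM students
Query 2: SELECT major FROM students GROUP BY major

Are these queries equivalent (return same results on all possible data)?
Yes, equivalent

Both queries return: [('Art',), ('Economics',), ('Physics',)]

Reason: Both get unique majors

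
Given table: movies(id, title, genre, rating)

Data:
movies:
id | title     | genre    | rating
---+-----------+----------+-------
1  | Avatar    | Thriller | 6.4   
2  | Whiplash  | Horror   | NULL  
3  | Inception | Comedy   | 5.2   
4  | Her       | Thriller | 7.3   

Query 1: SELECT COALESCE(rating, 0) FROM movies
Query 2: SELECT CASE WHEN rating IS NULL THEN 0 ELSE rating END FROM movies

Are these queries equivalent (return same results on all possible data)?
Yes, equivalent

Both queries return: [(0,), (5.2,), (6.4,), (7.3,)]

Reason: COALESCE vs CASE for NULL handling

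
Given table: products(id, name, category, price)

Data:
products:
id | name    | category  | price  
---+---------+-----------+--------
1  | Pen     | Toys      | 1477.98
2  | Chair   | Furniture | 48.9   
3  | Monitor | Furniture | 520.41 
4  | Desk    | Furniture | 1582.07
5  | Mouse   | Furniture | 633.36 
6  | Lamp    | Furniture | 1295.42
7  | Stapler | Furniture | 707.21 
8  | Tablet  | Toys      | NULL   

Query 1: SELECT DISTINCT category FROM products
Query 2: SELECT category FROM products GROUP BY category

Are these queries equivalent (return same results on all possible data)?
Yes, equivalent

Both queries return: [('Furniture',), ('Toys',)]

Reason: Both get unique categorys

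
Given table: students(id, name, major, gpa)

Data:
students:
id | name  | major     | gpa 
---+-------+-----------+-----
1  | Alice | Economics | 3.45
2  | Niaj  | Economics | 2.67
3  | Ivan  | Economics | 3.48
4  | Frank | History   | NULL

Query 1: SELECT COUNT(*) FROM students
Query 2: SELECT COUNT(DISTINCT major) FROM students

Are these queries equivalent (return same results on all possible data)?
No, not equivalent

Query 1 returns: [(4,)]
Query 2 returns: [(2,)]

Reason: COUNT(*) counts rows, COUNT(DISTINCT major) counts unique majors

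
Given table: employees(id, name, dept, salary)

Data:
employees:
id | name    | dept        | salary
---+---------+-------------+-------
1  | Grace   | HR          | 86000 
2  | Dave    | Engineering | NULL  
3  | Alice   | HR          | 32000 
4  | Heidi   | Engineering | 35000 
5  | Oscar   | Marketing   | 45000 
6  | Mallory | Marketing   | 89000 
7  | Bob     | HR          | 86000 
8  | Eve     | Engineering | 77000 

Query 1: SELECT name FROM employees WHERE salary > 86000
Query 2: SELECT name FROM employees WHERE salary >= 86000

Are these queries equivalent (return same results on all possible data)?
No, not equivalent

Query 1 returns: [('Mallory',)]
Query 2 returns: [('Grace',), ('Mallory',), ('Bob',)]

Reason: > vs >= gives different results when salary = 86000 exists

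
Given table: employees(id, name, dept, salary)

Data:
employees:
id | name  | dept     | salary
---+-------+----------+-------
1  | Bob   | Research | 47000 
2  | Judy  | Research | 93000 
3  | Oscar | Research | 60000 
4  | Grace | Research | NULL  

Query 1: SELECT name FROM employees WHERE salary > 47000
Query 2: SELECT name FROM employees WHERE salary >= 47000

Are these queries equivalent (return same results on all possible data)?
No, not equivalent

Query 1 returns: [('Judy',), ('Oscar',)]
Query 2 returns: [('Bob',), ('Judy',), ('Oscar',)]

Reason: > vs >= gives different results when salary = 47000 exists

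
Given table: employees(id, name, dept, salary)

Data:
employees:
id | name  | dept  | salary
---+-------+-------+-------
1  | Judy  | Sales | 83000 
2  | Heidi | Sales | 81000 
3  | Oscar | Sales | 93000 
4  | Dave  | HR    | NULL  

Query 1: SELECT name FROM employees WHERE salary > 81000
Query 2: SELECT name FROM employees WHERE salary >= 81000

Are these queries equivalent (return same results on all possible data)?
No, not equivalent

Query 1 returns: [('Judy',), ('Oscar',)]
Query 2 returns: [('Judy',), ('Heidi',), ('Oscar',)]

Reason: > vs >= gives different results when salary = 81000 exists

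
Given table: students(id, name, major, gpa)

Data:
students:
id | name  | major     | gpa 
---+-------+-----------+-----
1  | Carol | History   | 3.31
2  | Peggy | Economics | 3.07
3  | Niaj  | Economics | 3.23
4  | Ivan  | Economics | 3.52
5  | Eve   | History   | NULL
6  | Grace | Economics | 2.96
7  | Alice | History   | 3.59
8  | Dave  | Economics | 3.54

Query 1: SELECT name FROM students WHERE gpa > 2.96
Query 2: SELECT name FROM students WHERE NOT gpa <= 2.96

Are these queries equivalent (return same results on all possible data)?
Yes, equivalent

Both queries return: [('Alice',), ('Carol',), ('Dave',), ('Ivan',), ('Niaj',), ('Peggy',)]

Reason: Both filter gpa > 2.96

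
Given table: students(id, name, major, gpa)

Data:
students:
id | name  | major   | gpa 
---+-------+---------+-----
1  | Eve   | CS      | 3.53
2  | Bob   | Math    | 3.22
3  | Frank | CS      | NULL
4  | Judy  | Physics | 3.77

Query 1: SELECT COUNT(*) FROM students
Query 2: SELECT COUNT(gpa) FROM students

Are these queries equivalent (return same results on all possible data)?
No, not equivalent

Query 1 returns: [(4,)]
Query 2 returns: [(3,)]

Reason: COUNT(*) includes NULLs, COUNT(column) excludes them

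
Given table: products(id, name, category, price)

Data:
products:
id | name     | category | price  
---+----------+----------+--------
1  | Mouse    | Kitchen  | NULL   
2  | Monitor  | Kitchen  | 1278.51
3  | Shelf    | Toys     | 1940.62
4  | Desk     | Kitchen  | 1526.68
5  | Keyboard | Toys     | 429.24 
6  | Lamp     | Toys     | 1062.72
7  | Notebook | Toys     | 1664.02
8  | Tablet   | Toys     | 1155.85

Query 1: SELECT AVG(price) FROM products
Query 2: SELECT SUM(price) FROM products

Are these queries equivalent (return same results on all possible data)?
No, not equivalent

Query 1 returns: [(1293.9485714285713,)]
Query 2 returns: [(9057.64,)]

Reason: AVG vs SUM give different aggregate values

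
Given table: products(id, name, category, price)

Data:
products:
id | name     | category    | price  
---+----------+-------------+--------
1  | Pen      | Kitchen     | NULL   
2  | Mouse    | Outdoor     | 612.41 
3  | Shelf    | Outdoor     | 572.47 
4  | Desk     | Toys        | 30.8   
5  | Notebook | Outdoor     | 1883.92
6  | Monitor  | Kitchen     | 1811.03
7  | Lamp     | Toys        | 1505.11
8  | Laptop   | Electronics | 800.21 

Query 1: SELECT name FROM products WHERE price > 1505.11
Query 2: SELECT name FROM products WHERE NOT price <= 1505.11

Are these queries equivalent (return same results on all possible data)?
Yes, equivalent

Both queries return: [('Monitor',), ('Notebook',)]

Reason: Both filter price > 1505.11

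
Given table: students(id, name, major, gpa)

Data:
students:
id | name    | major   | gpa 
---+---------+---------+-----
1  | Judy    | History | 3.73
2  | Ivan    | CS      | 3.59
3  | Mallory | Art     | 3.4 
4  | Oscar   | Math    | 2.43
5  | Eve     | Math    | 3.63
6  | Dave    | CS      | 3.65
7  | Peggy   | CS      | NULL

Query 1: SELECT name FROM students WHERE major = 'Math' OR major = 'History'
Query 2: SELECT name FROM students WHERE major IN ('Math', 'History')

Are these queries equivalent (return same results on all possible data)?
Yes, equivalent

Both queries return: [('Eve',), ('Judy',), ('Oscar',)]

Reason: OR vs IN are equivalent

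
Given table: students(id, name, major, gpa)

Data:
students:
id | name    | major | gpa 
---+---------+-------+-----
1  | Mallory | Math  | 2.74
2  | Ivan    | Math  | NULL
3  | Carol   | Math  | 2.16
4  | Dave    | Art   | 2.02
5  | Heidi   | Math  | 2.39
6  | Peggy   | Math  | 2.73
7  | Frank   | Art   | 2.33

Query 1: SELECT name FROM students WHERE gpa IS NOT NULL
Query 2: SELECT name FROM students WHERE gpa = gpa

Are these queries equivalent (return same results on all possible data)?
Yes, equivalent

Both queries return: [('Carol',), ('Dave',), ('Frank',), ('Heidi',), ('Mallory',), ('Peggy',)]

Reason: IS NOT NULL vs self-equality (both exclude NULLs)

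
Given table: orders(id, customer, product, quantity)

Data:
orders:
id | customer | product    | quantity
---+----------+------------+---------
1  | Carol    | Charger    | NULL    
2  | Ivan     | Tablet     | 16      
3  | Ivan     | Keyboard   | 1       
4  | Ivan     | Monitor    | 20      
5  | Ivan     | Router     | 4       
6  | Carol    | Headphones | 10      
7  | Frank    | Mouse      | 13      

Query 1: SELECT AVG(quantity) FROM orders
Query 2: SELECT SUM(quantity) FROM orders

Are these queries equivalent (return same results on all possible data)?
No, not equivalent

Query 1 returns: [(10.666666666666666,)]
Query 2 returns: [(64,)]

Reason: AVG vs SUM give different aggregate values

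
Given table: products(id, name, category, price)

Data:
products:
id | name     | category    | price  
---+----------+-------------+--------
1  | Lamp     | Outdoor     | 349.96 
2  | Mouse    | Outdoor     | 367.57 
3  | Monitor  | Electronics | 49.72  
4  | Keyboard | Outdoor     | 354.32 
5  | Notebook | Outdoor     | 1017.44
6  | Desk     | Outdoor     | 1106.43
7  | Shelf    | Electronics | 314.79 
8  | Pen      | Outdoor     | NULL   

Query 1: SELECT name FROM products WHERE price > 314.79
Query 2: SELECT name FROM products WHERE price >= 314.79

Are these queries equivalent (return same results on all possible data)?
No, not equivalent

Query 1 returns: [('Lamp',), ('Mouse',), ('Keyboard',), ('Notebook',), ('Desk',)]
Query 2 returns: [('Lamp',), ('Mouse',), ('Keyboard',), ('Notebook',), ('Desk',), ('Shelf',)]

Reason: > vs >= gives different results when price = 314.79 exists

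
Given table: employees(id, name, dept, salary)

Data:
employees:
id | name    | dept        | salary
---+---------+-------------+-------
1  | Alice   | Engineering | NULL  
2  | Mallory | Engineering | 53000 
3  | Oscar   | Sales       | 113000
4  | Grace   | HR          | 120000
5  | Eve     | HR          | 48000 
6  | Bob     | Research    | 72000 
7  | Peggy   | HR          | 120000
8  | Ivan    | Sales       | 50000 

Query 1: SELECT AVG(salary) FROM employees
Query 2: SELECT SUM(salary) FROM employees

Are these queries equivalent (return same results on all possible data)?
No, not equivalent

Query 1 returns: [(82285.71428571429,)]
Query 2 returns: [(576000,)]

Reason: AVG vs SUM give different aggregate values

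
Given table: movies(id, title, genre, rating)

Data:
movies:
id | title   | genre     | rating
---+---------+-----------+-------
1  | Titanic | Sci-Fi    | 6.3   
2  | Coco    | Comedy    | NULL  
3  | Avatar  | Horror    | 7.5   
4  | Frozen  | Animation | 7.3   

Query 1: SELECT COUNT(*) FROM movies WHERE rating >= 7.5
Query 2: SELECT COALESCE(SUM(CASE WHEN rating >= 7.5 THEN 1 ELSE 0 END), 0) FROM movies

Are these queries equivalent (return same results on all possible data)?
Yes, equivalent

Both queries return: [(1,)]

Reason: COUNT with WHERE vs conditional SUM (COALESCE handles empty-table NULL)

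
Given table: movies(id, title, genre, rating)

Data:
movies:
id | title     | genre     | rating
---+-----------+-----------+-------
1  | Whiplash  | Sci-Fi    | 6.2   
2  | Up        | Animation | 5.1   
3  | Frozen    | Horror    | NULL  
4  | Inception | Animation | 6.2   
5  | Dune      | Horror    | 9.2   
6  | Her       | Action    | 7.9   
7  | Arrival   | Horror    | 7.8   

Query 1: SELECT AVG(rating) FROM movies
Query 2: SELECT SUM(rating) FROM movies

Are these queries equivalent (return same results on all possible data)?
No, not equivalent

Query 1 returns: [(7.066666666666666,)]
Query 2 returns: [(42.4,)]

Reason: AVG vs SUM give different aggregate values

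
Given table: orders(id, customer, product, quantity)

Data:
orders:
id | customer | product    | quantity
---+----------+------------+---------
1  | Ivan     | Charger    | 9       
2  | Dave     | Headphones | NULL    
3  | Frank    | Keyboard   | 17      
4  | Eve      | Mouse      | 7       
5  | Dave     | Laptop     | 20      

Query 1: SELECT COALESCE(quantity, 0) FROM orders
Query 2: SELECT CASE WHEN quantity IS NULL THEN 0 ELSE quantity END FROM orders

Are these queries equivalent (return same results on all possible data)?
Yes, equivalent

Both queries return: [(0,), (7,), (9,), (17,), (20,)]

Reason: COALESCE vs CASE for NULL handling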